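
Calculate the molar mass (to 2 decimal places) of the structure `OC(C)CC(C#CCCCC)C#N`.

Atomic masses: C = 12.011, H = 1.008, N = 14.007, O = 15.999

179.26

Molecular formula: C11H17NO.
M = 11×12.011 + 17×1.008 + 1×14.007 + 1×15.999 = 179.26 g/mol.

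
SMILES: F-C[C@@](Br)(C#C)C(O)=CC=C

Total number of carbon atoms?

The symbol for carbon appears 8 times in the SMILES.

8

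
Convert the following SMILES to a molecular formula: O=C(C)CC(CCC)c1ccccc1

Heavy atoms from the SMILES: 13 C, 1 O.
Implicit hydrogens by atom environment:
  5 × C (aromatic): 1 H each → 5
  3 × C: 2 H each → 6
  2 × C: 3 H each → 6
  1 × C: 1 H
  1 × C: no H
  1 × C (aromatic): no H
  1 × O: no H
  Total hydrogens = 18.
Molecular formula: C13H18O

C13H18O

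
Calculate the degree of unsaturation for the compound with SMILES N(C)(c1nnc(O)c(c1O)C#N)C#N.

Molecular formula from the SMILES: C7H5N5O2.
DoU = (2C + 2 + N − H − X)/2 = (2·7 + 2 + 5 − 5 − 0)/2 = 16/2 = 8.
(Structurally: 1 ring(s) + 7 π bond(s) = 8.)

8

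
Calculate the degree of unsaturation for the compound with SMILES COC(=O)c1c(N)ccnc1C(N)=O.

Molecular formula from the SMILES: C8H9N3O3.
DoU = (2C + 2 + N − H − X)/2 = (2·8 + 2 + 3 − 9 − 0)/2 = 12/2 = 6.
(Structurally: 1 ring(s) + 5 π bond(s) = 6.)

6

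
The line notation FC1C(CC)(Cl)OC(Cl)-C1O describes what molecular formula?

C6H9Cl2FO2

Heavy atoms from the SMILES: 6 C, 2 Cl, 1 F, 2 O.
Implicit hydrogens by atom environment:
  3 × C: 1 H each → 3
  2 × Cl: no H
  1 × C: 3 H
  1 × C: 2 H
  1 × C: no H
  1 × F: no H
  1 × O: 1 H
  1 × O: no H
  Total hydrogens = 9.
Molecular formula: C6H9Cl2FO2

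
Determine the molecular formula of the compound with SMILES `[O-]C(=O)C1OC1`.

C3H3O3-

Heavy atoms from the SMILES: 3 C, 3 O.
Implicit hydrogens by atom environment:
  2 × O: no H
  1 × C: 2 H
  1 × C: 1 H
  1 × C: no H
  1 × O (charge -1): no H
  Total hydrogens = 3.
Net charge -1.
Molecular formula: C3H3O3-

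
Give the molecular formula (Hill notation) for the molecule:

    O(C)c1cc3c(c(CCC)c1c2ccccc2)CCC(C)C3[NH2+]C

Heavy atoms from the SMILES: 22 C, 1 N, 1 O.
Implicit hydrogens by atom environment:
  6 × C (aromatic): 1 H each → 6
  6 × C (aromatic): no H
  4 × C: 3 H each → 12
  4 × C: 2 H each → 8
  2 × C: 1 H each → 2
  1 × N (charge +1): 2 H
  1 × O: no H
  Total hydrogens = 30.
Net charge +1.
Molecular formula: C22H30NO+

C22H30NO+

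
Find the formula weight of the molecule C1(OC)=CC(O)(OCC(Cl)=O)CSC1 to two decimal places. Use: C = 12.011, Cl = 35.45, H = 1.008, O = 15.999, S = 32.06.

Molecular formula: C8H11ClO4S.
M = 8×12.011 + 1×35.45 + 11×1.008 + 4×15.999 + 1×32.06 = 238.68 g/mol.

238.68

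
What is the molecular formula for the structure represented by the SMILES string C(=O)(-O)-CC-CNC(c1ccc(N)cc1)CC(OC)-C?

Heavy atoms from the SMILES: 15 C, 2 N, 3 O.
Implicit hydrogens by atom environment:
  4 × C: 2 H each → 8
  4 × C (aromatic): 1 H each → 4
  2 × C: 3 H each → 6
  2 × C: 1 H each → 2
  2 × C (aromatic): no H
  2 × O: no H
  1 × C: no H
  1 × N: 2 H
  1 × N: 1 H
  1 × O: 1 H
  Total hydrogens = 24.
Molecular formula: C15H24N2O3

C15H24N2O3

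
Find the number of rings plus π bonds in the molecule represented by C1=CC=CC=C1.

Molecular formula from the SMILES: C6H6.
DoU = (2C + 2 + N − H − X)/2 = (2·6 + 2 + 0 − 6 − 0)/2 = 8/2 = 4.
(Structurally: 1 ring(s) + 3 π bond(s) = 4.)

4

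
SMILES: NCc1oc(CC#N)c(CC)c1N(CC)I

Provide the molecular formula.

Heavy atoms from the SMILES: 11 C, 1 I, 3 N, 1 O.
Implicit hydrogens by atom environment:
  4 × C: 2 H each → 8
  4 × C (aromatic): no H
  2 × C: 3 H each → 6
  2 × N: no H
  1 × C: no H
  1 × I: no H
  1 × N: 2 H
  1 × O (aromatic): no H
  Total hydrogens = 16.
Molecular formula: C11H16IN3O

C11H16IN3O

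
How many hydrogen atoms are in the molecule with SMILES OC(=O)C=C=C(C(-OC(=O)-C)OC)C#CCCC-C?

Hydrogens are implicit in SMILES; fill each atom to its normal valence:
  6 × C: no H
  4 × O: no H
  3 × C: 3 H each → 9
  3 × C: 2 H each → 6
  2 × C: 1 H each → 2
  1 × O: 1 H
  Total hydrogens = 18.

18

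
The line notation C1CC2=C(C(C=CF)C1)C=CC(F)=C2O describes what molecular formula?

Heavy atoms from the SMILES: 12 C, 2 F, 1 O.
Implicit hydrogens by atom environment:
  4 × C (aromatic): no H
  3 × C: 2 H each → 6
  3 × C: 1 H each → 3
  2 × C (aromatic): 1 H each → 2
  2 × F: no H
  1 × O: 1 H
  Total hydrogens = 12.
Molecular formula: C12H12F2O

C12H12F2O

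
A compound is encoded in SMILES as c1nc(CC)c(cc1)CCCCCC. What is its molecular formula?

C13H21N

Heavy atoms from the SMILES: 13 C, 1 N.
Implicit hydrogens by atom environment:
  6 × C: 2 H each → 12
  3 × C (aromatic): 1 H each → 3
  2 × C: 3 H each → 6
  2 × C (aromatic): no H
  1 × N (aromatic): no H
  Total hydrogens = 21.
Molecular formula: C13H21N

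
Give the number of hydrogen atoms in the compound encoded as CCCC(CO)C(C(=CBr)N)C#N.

Hydrogens are implicit in SMILES; fill each atom to its normal valence:
  3 × C: 2 H each → 6
  3 × C: 1 H each → 3
  2 × C: no H
  1 × Br: no H
  1 × C: 3 H
  1 × N: 2 H
  1 × N: no H
  1 × O: 1 H
  Total hydrogens = 15.

15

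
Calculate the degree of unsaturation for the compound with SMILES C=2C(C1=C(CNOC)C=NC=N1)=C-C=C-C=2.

Molecular formula from the SMILES: C12H13N3O.
DoU = (2C + 2 + N − H − X)/2 = (2·12 + 2 + 3 − 13 − 0)/2 = 16/2 = 8.
(Structurally: 2 ring(s) + 6 π bond(s) = 8.)

8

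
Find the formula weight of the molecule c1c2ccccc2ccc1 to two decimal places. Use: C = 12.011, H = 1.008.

128.17

Molecular formula: C10H8.
M = 10×12.011 + 8×1.008 = 128.17 g/mol.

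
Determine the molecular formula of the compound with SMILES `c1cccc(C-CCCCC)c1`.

Heavy atoms from the SMILES: 12 C.
Implicit hydrogens by atom environment:
  5 × C: 2 H each → 10
  5 × C (aromatic): 1 H each → 5
  1 × C: 3 H
  1 × C (aromatic): no H
  Total hydrogens = 18.
Molecular formula: C12H18

C12H18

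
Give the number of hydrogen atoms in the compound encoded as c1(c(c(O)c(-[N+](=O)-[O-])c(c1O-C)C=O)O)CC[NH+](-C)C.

Hydrogens are implicit in SMILES; fill each atom to its normal valence:
  6 × C (aromatic): no H
  3 × C: 3 H each → 9
  3 × O: no H
  2 × C: 2 H each → 4
  2 × O: 1 H each → 2
  1 × C: 1 H
  1 × N (charge +1): 1 H
  1 × N (charge +1): no H
  1 × O (charge -1): no H
  Total hydrogens = 17.

17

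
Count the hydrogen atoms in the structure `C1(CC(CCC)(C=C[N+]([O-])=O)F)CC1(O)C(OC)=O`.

Hydrogens are implicit in SMILES; fill each atom to its normal valence:
  4 × C: 2 H each → 8
  3 × C: 1 H each → 3
  3 × C: no H
  3 × O: no H
  2 × C: 3 H each → 6
  1 × F: no H
  1 × N (charge +1): no H
  1 × O: 1 H
  1 × O (charge -1): no H
  Total hydrogens = 18.

18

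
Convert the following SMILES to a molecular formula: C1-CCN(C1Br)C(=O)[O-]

C5H7BrNO2-

Heavy atoms from the SMILES: 1 Br, 5 C, 1 N, 2 O.
Implicit hydrogens by atom environment:
  3 × C: 2 H each → 6
  1 × Br: no H
  1 × C: 1 H
  1 × C: no H
  1 × N: no H
  1 × O: no H
  1 × O (charge -1): no H
  Total hydrogens = 7.
Net charge -1.
Molecular formula: C5H7BrNO2-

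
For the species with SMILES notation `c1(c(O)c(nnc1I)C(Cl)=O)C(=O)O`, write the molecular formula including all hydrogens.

Heavy atoms from the SMILES: 6 C, 1 Cl, 1 I, 2 N, 4 O.
Implicit hydrogens by atom environment:
  4 × C (aromatic): no H
  2 × C: no H
  2 × N (aromatic): no H
  2 × O: 1 H each → 2
  2 × O: no H
  1 × Cl: no H
  1 × I: no H
  Total hydrogens = 2.
Molecular formula: C6H2ClIN2O4

C6H2ClIN2O4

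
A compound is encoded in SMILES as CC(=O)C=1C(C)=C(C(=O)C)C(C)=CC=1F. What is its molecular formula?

C12H13FO2

Heavy atoms from the SMILES: 12 C, 1 F, 2 O.
Implicit hydrogens by atom environment:
  5 × C (aromatic): no H
  4 × C: 3 H each → 12
  2 × C: no H
  2 × O: no H
  1 × C (aromatic): 1 H
  1 × F: no H
  Total hydrogens = 13.
Molecular formula: C12H13FO2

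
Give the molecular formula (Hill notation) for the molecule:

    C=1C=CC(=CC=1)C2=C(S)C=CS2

Heavy atoms from the SMILES: 10 C, 2 S.
Implicit hydrogens by atom environment:
  7 × C (aromatic): 1 H each → 7
  3 × C (aromatic): no H
  1 × S: 1 H
  1 × S (aromatic): no H
  Total hydrogens = 8.
Molecular formula: C10H8S2

C10H8S2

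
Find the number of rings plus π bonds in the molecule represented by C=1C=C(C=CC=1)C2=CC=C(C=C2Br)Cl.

8

Molecular formula from the SMILES: C12H8BrCl.
DoU = (2C + 2 + N − H − X)/2 = (2·12 + 2 + 0 − 8 − 2)/2 = 16/2 = 8.
(Structurally: 2 ring(s) + 6 π bond(s) = 8.)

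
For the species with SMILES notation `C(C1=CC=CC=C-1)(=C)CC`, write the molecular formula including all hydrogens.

C10H12

Heavy atoms from the SMILES: 10 C.
Implicit hydrogens by atom environment:
  5 × C (aromatic): 1 H each → 5
  2 × C: 2 H each → 4
  1 × C: 3 H
  1 × C: no H
  1 × C (aromatic): no H
  Total hydrogens = 12.
Molecular formula: C10H12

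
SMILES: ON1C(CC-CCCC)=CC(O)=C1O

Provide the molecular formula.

C10H17NO3

Heavy atoms from the SMILES: 10 C, 1 N, 3 O.
Implicit hydrogens by atom environment:
  5 × C: 2 H each → 10
  3 × C (aromatic): no H
  3 × O: 1 H each → 3
  1 × C: 3 H
  1 × C (aromatic): 1 H
  1 × N (aromatic): no H
  Total hydrogens = 17.
Molecular formula: C10H17NO3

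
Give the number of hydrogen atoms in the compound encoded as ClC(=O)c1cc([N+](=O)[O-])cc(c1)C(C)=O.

6

Hydrogens are implicit in SMILES; fill each atom to its normal valence:
  3 × C (aromatic): 1 H each → 3
  3 × C (aromatic): no H
  3 × O: no H
  2 × C: no H
  1 × C: 3 H
  1 × Cl: no H
  1 × N (charge +1): no H
  1 × O (charge -1): no H
  Total hydrogens = 6.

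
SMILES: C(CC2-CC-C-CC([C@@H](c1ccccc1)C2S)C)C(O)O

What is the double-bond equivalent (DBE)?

5

Molecular formula from the SMILES: C18H28O2S.
DoU = (2C + 2 + N − H − X)/2 = (2·18 + 2 + 0 − 28 − 0)/2 = 10/2 = 5.
(Structurally: 2 ring(s) + 3 π bond(s) = 5.)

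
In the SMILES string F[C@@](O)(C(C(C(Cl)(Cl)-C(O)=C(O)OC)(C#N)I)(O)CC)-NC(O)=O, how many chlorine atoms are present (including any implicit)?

The symbol for chlorine appears 2 times in the SMILES.

2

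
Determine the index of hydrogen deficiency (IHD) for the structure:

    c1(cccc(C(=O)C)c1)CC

5

Molecular formula from the SMILES: C10H12O.
DoU = (2C + 2 + N − H − X)/2 = (2·10 + 2 + 0 − 12 − 0)/2 = 10/2 = 5.
(Structurally: 1 ring(s) + 4 π bond(s) = 5.)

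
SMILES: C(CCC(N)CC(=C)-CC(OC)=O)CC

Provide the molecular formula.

C12H23NO2

Heavy atoms from the SMILES: 12 C, 1 N, 2 O.
Implicit hydrogens by atom environment:
  7 × C: 2 H each → 14
  2 × C: 3 H each → 6
  2 × C: no H
  2 × O: no H
  1 × C: 1 H
  1 × N: 2 H
  Total hydrogens = 23.
Molecular formula: C12H23NO2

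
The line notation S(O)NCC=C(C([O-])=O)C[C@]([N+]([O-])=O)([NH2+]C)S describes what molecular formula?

C7H13N3O5S2

Heavy atoms from the SMILES: 7 C, 3 N, 5 O, 2 S.
Implicit hydrogens by atom environment:
  3 × C: no H
  2 × C: 2 H each → 4
  2 × O: no H
  2 × O (charge -1): no H
  1 × C: 3 H
  1 × C: 1 H
  1 × N (charge +1): 2 H
  1 × N: 1 H
  1 × N (charge +1): no H
  1 × O: 1 H
  1 × S: 1 H
  1 × S: no H
  Total hydrogens = 13.
Molecular formula: C7H13N3O5S2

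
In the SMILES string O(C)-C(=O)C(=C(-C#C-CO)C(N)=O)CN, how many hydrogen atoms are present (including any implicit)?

12

Hydrogens are implicit in SMILES; fill each atom to its normal valence:
  6 × C: no H
  3 × O: no H
  2 × C: 2 H each → 4
  2 × N: 2 H each → 4
  1 × C: 3 H
  1 × O: 1 H
  Total hydrogens = 12.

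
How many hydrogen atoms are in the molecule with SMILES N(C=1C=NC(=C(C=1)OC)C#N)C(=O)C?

Hydrogens are implicit in SMILES; fill each atom to its normal valence:
  3 × C (aromatic): no H
  2 × C: 3 H each → 6
  2 × C (aromatic): 1 H each → 2
  2 × C: no H
  2 × O: no H
  1 × N: 1 H
  1 × N (aromatic): no H
  1 × N: no H
  Total hydrogens = 9.

9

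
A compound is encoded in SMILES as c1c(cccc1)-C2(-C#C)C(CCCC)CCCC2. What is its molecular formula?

C18H24

Heavy atoms from the SMILES: 18 C.
Implicit hydrogens by atom environment:
  7 × C: 2 H each → 14
  5 × C (aromatic): 1 H each → 5
  2 × C: 1 H each → 2
  2 × C: no H
  1 × C: 3 H
  1 × C (aromatic): no H
  Total hydrogens = 24.
Molecular formula: C18H24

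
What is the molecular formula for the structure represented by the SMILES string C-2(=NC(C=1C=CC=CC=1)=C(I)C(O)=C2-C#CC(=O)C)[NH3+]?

C15H12IN2O2+

Heavy atoms from the SMILES: 15 C, 1 I, 2 N, 2 O.
Implicit hydrogens by atom environment:
  6 × C (aromatic): no H
  5 × C (aromatic): 1 H each → 5
  3 × C: no H
  1 × C: 3 H
  1 × I: no H
  1 × N (charge +1): 3 H
  1 × N (aromatic): no H
  1 × O: 1 H
  1 × O: no H
  Total hydrogens = 12.
Net charge +1.
Molecular formula: C15H12IN2O2+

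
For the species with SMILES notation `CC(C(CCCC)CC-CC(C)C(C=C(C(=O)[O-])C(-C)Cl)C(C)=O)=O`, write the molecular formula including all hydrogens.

Heavy atoms from the SMILES: 20 C, 1 Cl, 4 O.
Implicit hydrogens by atom environment:
  6 × C: 2 H each → 12
  5 × C: 3 H each → 15
  5 × C: 1 H each → 5
  4 × C: no H
  3 × O: no H
  1 × Cl: no H
  1 × O (charge -1): no H
  Total hydrogens = 32.
Net charge -1.
Molecular formula: C20H32ClO4-

C20H32ClO4-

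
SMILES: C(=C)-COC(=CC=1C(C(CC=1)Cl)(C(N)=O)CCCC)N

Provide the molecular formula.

Heavy atoms from the SMILES: 15 C, 1 Cl, 2 N, 2 O.
Implicit hydrogens by atom environment:
  6 × C: 2 H each → 12
  4 × C: 1 H each → 4
  4 × C: no H
  2 × N: 2 H each → 4
  2 × O: no H
  1 × C: 3 H
  1 × Cl: no H
  Total hydrogens = 23.
Molecular formula: C15H23ClN2O2

C15H23ClN2O2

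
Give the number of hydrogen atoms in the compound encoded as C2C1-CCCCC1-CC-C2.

Hydrogens are implicit in SMILES; fill each atom to its normal valence:
  8 × C: 2 H each → 16
  2 × C: 1 H each → 2
  Total hydrogens = 18.

18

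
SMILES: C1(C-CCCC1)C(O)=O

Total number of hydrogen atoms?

Hydrogens are implicit in SMILES; fill each atom to its normal valence:
  5 × C: 2 H each → 10
  1 × C: 1 H
  1 × C: no H
  1 × O: 1 H
  1 × O: no H
  Total hydrogens = 12.

12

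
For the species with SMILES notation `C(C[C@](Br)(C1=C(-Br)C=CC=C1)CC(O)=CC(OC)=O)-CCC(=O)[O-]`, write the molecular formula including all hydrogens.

Heavy atoms from the SMILES: 2 Br, 17 C, 5 O.
Implicit hydrogens by atom environment:
  5 × C: 2 H each → 10
  4 × C (aromatic): 1 H each → 4
  4 × C: no H
  3 × O: no H
  2 × Br: no H
  2 × C (aromatic): no H
  1 × C: 3 H
  1 × C: 1 H
  1 × O: 1 H
  1 × O (charge -1): no H
  Total hydrogens = 19.
Net charge -1.
Molecular formula: C17H19Br2O5-

C17H19Br2O5-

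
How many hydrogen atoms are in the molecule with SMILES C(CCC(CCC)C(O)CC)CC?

Hydrogens are implicit in SMILES; fill each atom to its normal valence:
  7 × C: 2 H each → 14
  3 × C: 3 H each → 9
  2 × C: 1 H each → 2
  1 × O: 1 H
  Total hydrogens = 26.

26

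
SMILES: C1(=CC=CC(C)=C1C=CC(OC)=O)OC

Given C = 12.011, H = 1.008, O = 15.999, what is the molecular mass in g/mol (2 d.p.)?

206.24

Molecular formula: C12H14O3.
M = 12×12.011 + 14×1.008 + 3×15.999 = 206.24 g/mol.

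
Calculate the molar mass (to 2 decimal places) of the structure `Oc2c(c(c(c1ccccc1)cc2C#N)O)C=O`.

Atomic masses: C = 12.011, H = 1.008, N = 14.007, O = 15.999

Molecular formula: C14H9NO3.
M = 14×12.011 + 9×1.008 + 1×14.007 + 3×15.999 = 239.23 g/mol.

239.23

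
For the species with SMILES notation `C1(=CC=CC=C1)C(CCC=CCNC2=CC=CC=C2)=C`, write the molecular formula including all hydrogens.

C19H21N

Heavy atoms from the SMILES: 19 C, 1 N.
Implicit hydrogens by atom environment:
  10 × C (aromatic): 1 H each → 10
  4 × C: 2 H each → 8
  2 × C: 1 H each → 2
  2 × C (aromatic): no H
  1 × C: no H
  1 × N: 1 H
  Total hydrogens = 21.
Molecular formula: C19H21N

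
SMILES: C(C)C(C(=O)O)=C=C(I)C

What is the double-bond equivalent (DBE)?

3

Molecular formula from the SMILES: C7H9IO2.
DoU = (2C + 2 + N − H − X)/2 = (2·7 + 2 + 0 − 9 − 1)/2 = 6/2 = 3.
(Structurally: 0 ring(s) + 3 π bond(s) = 3.)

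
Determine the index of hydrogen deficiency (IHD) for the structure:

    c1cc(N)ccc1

4

Molecular formula from the SMILES: C6H7N.
DoU = (2C + 2 + N − H − X)/2 = (2·6 + 2 + 1 − 7 − 0)/2 = 8/2 = 4.
(Structurally: 1 ring(s) + 3 π bond(s) = 4.)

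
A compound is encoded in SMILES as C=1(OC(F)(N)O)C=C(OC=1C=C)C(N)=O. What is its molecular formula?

C8H9FN2O4

Heavy atoms from the SMILES: 8 C, 1 F, 2 N, 4 O.
Implicit hydrogens by atom environment:
  3 × C (aromatic): no H
  2 × C: no H
  2 × N: 2 H each → 4
  2 × O: no H
  1 × C: 2 H
  1 × C (aromatic): 1 H
  1 × C: 1 H
  1 × F: no H
  1 × O: 1 H
  1 × O (aromatic): no H
  Total hydrogens = 9.
Molecular formula: C8H9FN2O4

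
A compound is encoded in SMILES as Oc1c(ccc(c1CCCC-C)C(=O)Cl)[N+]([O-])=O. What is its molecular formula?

Heavy atoms from the SMILES: 12 C, 1 Cl, 1 N, 4 O.
Implicit hydrogens by atom environment:
  4 × C: 2 H each → 8
  4 × C (aromatic): no H
  2 × C (aromatic): 1 H each → 2
  2 × O: no H
  1 × C: 3 H
  1 × C: no H
  1 × Cl: no H
  1 × N (charge +1): no H
  1 × O: 1 H
  1 × O (charge -1): no H
  Total hydrogens = 14.
Molecular formula: C12H14ClNO4

C12H14ClNO4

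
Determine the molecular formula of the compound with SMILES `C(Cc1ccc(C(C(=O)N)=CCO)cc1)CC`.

Heavy atoms from the SMILES: 14 C, 1 N, 2 O.
Implicit hydrogens by atom environment:
  4 × C: 2 H each → 8
  4 × C (aromatic): 1 H each → 4
  2 × C: no H
  2 × C (aromatic): no H
  1 × C: 3 H
  1 × C: 1 H
  1 × N: 2 H
  1 × O: 1 H
  1 × O: no H
  Total hydrogens = 19.
Molecular formula: C14H19NO2

C14H19NO2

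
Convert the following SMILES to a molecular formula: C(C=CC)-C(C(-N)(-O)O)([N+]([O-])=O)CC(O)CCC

Heavy atoms from the SMILES: 11 C, 2 N, 5 O.
Implicit hydrogens by atom environment:
  4 × C: 2 H each → 8
  3 × C: 1 H each → 3
  3 × O: 1 H each → 3
  2 × C: 3 H each → 6
  2 × C: no H
  1 × N: 2 H
  1 × N (charge +1): no H
  1 × O: no H
  1 × O (charge -1): no H
  Total hydrogens = 22.
Molecular formula: C11H22N2O5

C11H22N2O5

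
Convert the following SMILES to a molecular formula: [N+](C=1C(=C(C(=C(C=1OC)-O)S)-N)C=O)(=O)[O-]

C8H8N2O5S

Heavy atoms from the SMILES: 8 C, 2 N, 5 O, 1 S.
Implicit hydrogens by atom environment:
  6 × C (aromatic): no H
  3 × O: no H
  1 × C: 3 H
  1 × C: 1 H
  1 × N: 2 H
  1 × N (charge +1): no H
  1 × O: 1 H
  1 × O (charge -1): no H
  1 × S: 1 H
  Total hydrogens = 8.
Molecular formula: C8H8N2O5S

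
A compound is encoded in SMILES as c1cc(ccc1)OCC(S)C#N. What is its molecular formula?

C9H9NOS

Heavy atoms from the SMILES: 9 C, 1 N, 1 O, 1 S.
Implicit hydrogens by atom environment:
  5 × C (aromatic): 1 H each → 5
  1 × C: 2 H
  1 × C: 1 H
  1 × C: no H
  1 × C (aromatic): no H
  1 × N: no H
  1 × O: no H
  1 × S: 1 H
  Total hydrogens = 9.
Molecular formula: C9H9NOS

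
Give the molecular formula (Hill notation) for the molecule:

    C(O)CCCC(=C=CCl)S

Heavy atoms from the SMILES: 7 C, 1 Cl, 1 O, 1 S.
Implicit hydrogens by atom environment:
  4 × C: 2 H each → 8
  2 × C: no H
  1 × C: 1 H
  1 × Cl: no H
  1 × O: 1 H
  1 × S: 1 H
  Total hydrogens = 11.
Molecular formula: C7H11ClOS

C7H11ClOS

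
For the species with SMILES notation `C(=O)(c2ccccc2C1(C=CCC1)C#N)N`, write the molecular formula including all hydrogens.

Heavy atoms from the SMILES: 13 C, 2 N, 1 O.
Implicit hydrogens by atom environment:
  4 × C (aromatic): 1 H each → 4
  3 × C: no H
  2 × C: 2 H each → 4
  2 × C: 1 H each → 2
  2 × C (aromatic): no H
  1 × N: 2 H
  1 × N: no H
  1 × O: no H
  Total hydrogens = 12.
Molecular formula: C13H12N2O

C13H12N2O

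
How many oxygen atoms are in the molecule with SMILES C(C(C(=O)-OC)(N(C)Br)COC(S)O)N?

The symbol for oxygen appears 4 times in the SMILES.

4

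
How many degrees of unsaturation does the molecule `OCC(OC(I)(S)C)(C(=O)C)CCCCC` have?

Molecular formula from the SMILES: C11H21IO3S.
DoU = (2C + 2 + N − H − X)/2 = (2·11 + 2 + 0 − 21 − 1)/2 = 2/2 = 1.
(Structurally: 0 ring(s) + 1 π bond(s) = 1.)

1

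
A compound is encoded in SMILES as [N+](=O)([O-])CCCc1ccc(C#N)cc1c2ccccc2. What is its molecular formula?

C16H14N2O2

Heavy atoms from the SMILES: 16 C, 2 N, 2 O.
Implicit hydrogens by atom environment:
  8 × C (aromatic): 1 H each → 8
  4 × C (aromatic): no H
  3 × C: 2 H each → 6
  1 × C: no H
  1 × N: no H
  1 × N (charge +1): no H
  1 × O: no H
  1 × O (charge -1): no H
  Total hydrogens = 14.
Molecular formula: C16H14N2O2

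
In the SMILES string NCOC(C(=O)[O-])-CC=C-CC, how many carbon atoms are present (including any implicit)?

8

The symbol for carbon appears 8 times in the SMILES.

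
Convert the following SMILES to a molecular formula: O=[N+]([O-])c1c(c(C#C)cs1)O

Heavy atoms from the SMILES: 6 C, 1 N, 3 O, 1 S.
Implicit hydrogens by atom environment:
  3 × C (aromatic): no H
  1 × C (aromatic): 1 H
  1 × C: 1 H
  1 × C: no H
  1 × N (charge +1): no H
  1 × O: 1 H
  1 × O: no H
  1 × O (charge -1): no H
  1 × S (aromatic): no H
  Total hydrogens = 3.
Molecular formula: C6H3NO3S

C6H3NO3S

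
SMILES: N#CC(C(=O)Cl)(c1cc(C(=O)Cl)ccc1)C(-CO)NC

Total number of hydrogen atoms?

Hydrogens are implicit in SMILES; fill each atom to its normal valence:
  4 × C (aromatic): 1 H each → 4
  4 × C: no H
  2 × C (aromatic): no H
  2 × Cl: no H
  2 × O: no H
  1 × C: 3 H
  1 × C: 2 H
  1 × C: 1 H
  1 × N: 1 H
  1 × N: no H
  1 × O: 1 H
  Total hydrogens = 12.

12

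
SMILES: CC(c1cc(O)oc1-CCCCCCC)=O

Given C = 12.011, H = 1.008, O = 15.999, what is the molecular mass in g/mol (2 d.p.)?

224.30

Molecular formula: C13H20O3.
M = 13×12.011 + 20×1.008 + 3×15.999 = 224.30 g/mol.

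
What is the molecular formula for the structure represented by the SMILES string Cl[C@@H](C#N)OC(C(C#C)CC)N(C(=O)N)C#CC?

Heavy atoms from the SMILES: 12 C, 1 Cl, 3 N, 2 O.
Implicit hydrogens by atom environment:
  5 × C: no H
  4 × C: 1 H each → 4
  2 × C: 3 H each → 6
  2 × N: no H
  2 × O: no H
  1 × C: 2 H
  1 × Cl: no H
  1 × N: 2 H
  Total hydrogens = 14.
Molecular formula: C12H14ClN3O2

C12H14ClN3O2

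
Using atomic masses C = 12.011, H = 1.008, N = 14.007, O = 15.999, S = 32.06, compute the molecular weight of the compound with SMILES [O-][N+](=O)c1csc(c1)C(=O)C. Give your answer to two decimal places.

Molecular formula: C6H5NO3S.
M = 6×12.011 + 5×1.008 + 1×14.007 + 3×15.999 + 1×32.06 = 171.17 g/mol.

171.17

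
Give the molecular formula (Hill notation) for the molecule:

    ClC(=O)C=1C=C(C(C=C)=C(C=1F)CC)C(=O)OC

Heavy atoms from the SMILES: 13 C, 1 Cl, 1 F, 3 O.
Implicit hydrogens by atom environment:
  5 × C (aromatic): no H
  3 × O: no H
  2 × C: 3 H each → 6
  2 × C: 2 H each → 4
  2 × C: no H
  1 × C (aromatic): 1 H
  1 × C: 1 H
  1 × Cl: no H
  1 × F: no H
  Total hydrogens = 12.
Molecular formula: C13H12ClFO3

C13H12ClFO3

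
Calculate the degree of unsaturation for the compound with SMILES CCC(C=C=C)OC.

2

Molecular formula from the SMILES: C7H12O.
DoU = (2C + 2 + N − H − X)/2 = (2·7 + 2 + 0 − 12 − 0)/2 = 4/2 = 2.
(Structurally: 0 ring(s) + 2 π bond(s) = 2.)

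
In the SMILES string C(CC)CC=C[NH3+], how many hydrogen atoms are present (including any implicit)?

Hydrogens are implicit in SMILES; fill each atom to its normal valence:
  3 × C: 2 H each → 6
  2 × C: 1 H each → 2
  1 × C: 3 H
  1 × N (charge +1): 3 H
  Total hydrogens = 14.

14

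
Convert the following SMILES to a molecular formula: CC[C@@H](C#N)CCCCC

C9H17N

Heavy atoms from the SMILES: 9 C, 1 N.
Implicit hydrogens by atom environment:
  5 × C: 2 H each → 10
  2 × C: 3 H each → 6
  1 × C: 1 H
  1 × C: no H
  1 × N: no H
  Total hydrogens = 17.
Molecular formula: C9H17N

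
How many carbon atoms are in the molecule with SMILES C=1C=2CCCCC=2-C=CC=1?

The symbol for carbon appears 10 times in the SMILES.

10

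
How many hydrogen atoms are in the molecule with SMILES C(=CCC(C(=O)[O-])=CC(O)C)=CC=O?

Hydrogens are implicit in SMILES; fill each atom to its normal valence:
  5 × C: 1 H each → 5
  3 × C: no H
  2 × O: no H
  1 × C: 3 H
  1 × C: 2 H
  1 × O: 1 H
  1 × O (charge -1): no H
  Total hydrogens = 11.

11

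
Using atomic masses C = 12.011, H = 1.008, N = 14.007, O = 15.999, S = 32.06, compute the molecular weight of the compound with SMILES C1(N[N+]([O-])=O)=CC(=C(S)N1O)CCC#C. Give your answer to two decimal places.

227.24

Molecular formula: C8H9N3O3S.
M = 8×12.011 + 9×1.008 + 3×14.007 + 3×15.999 + 1×32.06 = 227.24 g/mol.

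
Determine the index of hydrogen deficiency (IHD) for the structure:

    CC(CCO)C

Molecular formula from the SMILES: C5H12O.
DoU = (2C + 2 + N − H − X)/2 = (2·5 + 2 + 0 − 12 − 0)/2 = 0/2 = 0.
(Structurally: 0 ring(s) + 0 π bond(s) = 0.)

0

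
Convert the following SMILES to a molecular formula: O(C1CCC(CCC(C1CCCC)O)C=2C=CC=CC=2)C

C19H30O2

Heavy atoms from the SMILES: 19 C, 2 O.
Implicit hydrogens by atom environment:
  7 × C: 2 H each → 14
  5 × C (aromatic): 1 H each → 5
  4 × C: 1 H each → 4
  2 × C: 3 H each → 6
  1 × C (aromatic): no H
  1 × O: 1 H
  1 × O: no H
  Total hydrogens = 30.
Molecular formula: C19H30O2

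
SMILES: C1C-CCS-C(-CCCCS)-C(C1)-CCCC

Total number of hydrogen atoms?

Hydrogens are implicit in SMILES; fill each atom to its normal valence:
  12 × C: 2 H each → 24
  2 × C: 1 H each → 2
  1 × C: 3 H
  1 × S: 1 H
  1 × S: no H
  Total hydrogens = 30.

30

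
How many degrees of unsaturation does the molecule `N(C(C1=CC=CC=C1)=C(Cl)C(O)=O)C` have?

Molecular formula from the SMILES: C10H10ClNO2.
DoU = (2C + 2 + N − H − X)/2 = (2·10 + 2 + 1 − 10 − 1)/2 = 12/2 = 6.
(Structurally: 1 ring(s) + 5 π bond(s) = 6.)

6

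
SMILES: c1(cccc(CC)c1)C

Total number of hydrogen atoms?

Hydrogens are implicit in SMILES; fill each atom to its normal valence:
  4 × C (aromatic): 1 H each → 4
  2 × C: 3 H each → 6
  2 × C (aromatic): no H
  1 × C: 2 H
  Total hydrogens = 12.

12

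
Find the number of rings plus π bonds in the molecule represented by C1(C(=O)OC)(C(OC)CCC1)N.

Molecular formula from the SMILES: C8H15NO3.
DoU = (2C + 2 + N − H − X)/2 = (2·8 + 2 + 1 − 15 − 0)/2 = 4/2 = 2.
(Structurally: 1 ring(s) + 1 π bond(s) = 2.)

2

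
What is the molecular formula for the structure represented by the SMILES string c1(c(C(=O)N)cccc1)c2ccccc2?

Heavy atoms from the SMILES: 13 C, 1 N, 1 O.
Implicit hydrogens by atom environment:
  9 × C (aromatic): 1 H each → 9
  3 × C (aromatic): no H
  1 × C: no H
  1 × N: 2 H
  1 × O: no H
  Total hydrogens = 11.
Molecular formula: C13H11NO

C13H11NO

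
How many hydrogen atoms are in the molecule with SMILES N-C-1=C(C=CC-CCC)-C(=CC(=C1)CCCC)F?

Hydrogens are implicit in SMILES; fill each atom to its normal valence:
  6 × C: 2 H each → 12
  4 × C (aromatic): no H
  2 × C: 3 H each → 6
  2 × C (aromatic): 1 H each → 2
  2 × C: 1 H each → 2
  1 × F: no H
  1 × N: 2 H
  Total hydrogens = 24.

24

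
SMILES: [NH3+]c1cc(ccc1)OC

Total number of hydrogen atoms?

Hydrogens are implicit in SMILES; fill each atom to its normal valence:
  4 × C (aromatic): 1 H each → 4
  2 × C (aromatic): no H
  1 × C: 3 H
  1 × N (charge +1): 3 H
  1 × O: no H
  Total hydrogens = 10.

10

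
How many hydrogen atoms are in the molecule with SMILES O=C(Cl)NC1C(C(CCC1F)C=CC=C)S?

15

Hydrogens are implicit in SMILES; fill each atom to its normal valence:
  7 × C: 1 H each → 7
  3 × C: 2 H each → 6
  1 × C: no H
  1 × Cl: no H
  1 × F: no H
  1 × N: 1 H
  1 × O: no H
  1 × S: 1 H
  Total hydrogens = 15.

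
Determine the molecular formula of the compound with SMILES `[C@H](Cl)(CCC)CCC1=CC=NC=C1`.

C11H16ClN

Heavy atoms from the SMILES: 11 C, 1 Cl, 1 N.
Implicit hydrogens by atom environment:
  4 × C: 2 H each → 8
  4 × C (aromatic): 1 H each → 4
  1 × C: 3 H
  1 × C: 1 H
  1 × C (aromatic): no H
  1 × Cl: no H
  1 × N (aromatic): no H
  Total hydrogens = 16.
Molecular formula: C11H16ClN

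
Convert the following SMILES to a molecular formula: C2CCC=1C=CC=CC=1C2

Heavy atoms from the SMILES: 10 C.
Implicit hydrogens by atom environment:
  4 × C: 2 H each → 8
  4 × C (aromatic): 1 H each → 4
  2 × C (aromatic): no H
  Total hydrogens = 12.
Molecular formula: C10H12

C10H12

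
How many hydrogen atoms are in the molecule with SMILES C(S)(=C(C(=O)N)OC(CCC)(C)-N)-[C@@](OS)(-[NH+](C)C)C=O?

Hydrogens are implicit in SMILES; fill each atom to its normal valence:
  5 × C: no H
  4 × C: 3 H each → 12
  4 × O: no H
  2 × C: 2 H each → 4
  2 × N: 2 H each → 4
  2 × S: 1 H each → 2
  1 × C: 1 H
  1 × N (charge +1): 1 H
  Total hydrogens = 24.

24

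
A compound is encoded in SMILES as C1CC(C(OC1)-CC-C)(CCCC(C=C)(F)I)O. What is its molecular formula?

C14H24FIO2

Heavy atoms from the SMILES: 14 C, 1 F, 1 I, 2 O.
Implicit hydrogens by atom environment:
  9 × C: 2 H each → 18
  2 × C: 1 H each → 2
  2 × C: no H
  1 × C: 3 H
  1 × F: no H
  1 × I: no H
  1 × O: 1 H
  1 × O: no H
  Total hydrogens = 24.
Molecular formula: C14H24FIO2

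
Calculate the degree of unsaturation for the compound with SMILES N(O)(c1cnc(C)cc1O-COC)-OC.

4

Molecular formula from the SMILES: C9H14N2O4.
DoU = (2C + 2 + N − H − X)/2 = (2·9 + 2 + 2 − 14 − 0)/2 = 8/2 = 4.
(Structurally: 1 ring(s) + 3 π bond(s) = 4.)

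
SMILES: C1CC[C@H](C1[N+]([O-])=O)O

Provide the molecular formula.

Heavy atoms from the SMILES: 5 C, 1 N, 3 O.
Implicit hydrogens by atom environment:
  3 × C: 2 H each → 6
  2 × C: 1 H each → 2
  1 × N (charge +1): no H
  1 × O: 1 H
  1 × O: no H
  1 × O (charge -1): no H
  Total hydrogens = 9.
Molecular formula: C5H9NO3

C5H9NO3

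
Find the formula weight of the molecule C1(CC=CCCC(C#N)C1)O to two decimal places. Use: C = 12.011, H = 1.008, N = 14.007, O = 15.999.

Molecular formula: C9H13NO.
M = 9×12.011 + 13×1.008 + 1×14.007 + 1×15.999 = 151.21 g/mol.

151.21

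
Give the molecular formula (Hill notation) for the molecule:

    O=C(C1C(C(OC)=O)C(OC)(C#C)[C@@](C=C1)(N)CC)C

Heavy atoms from the SMILES: 15 C, 1 N, 4 O.
Implicit hydrogens by atom environment:
  5 × C: 1 H each → 5
  5 × C: no H
  4 × C: 3 H each → 12
  4 × O: no H
  1 × C: 2 H
  1 × N: 2 H
  Total hydrogens = 21.
Molecular formula: C15H21NO4

C15H21NO4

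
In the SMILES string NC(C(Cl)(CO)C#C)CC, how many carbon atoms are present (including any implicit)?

7

The symbol for carbon appears 7 times in the SMILES. (Cl is a single chlorine, not C + l.)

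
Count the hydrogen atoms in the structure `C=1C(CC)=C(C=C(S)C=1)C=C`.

Hydrogens are implicit in SMILES; fill each atom to its normal valence:
  3 × C (aromatic): 1 H each → 3
  3 × C (aromatic): no H
  2 × C: 2 H each → 4
  1 × C: 3 H
  1 × C: 1 H
  1 × S: 1 H
  Total hydrogens = 12.

12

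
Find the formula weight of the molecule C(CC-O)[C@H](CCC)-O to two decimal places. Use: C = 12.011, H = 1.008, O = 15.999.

Molecular formula: C7H16O2.
M = 7×12.011 + 16×1.008 + 2×15.999 = 132.20 g/mol.

132.20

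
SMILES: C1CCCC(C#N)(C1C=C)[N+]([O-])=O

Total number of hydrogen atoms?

Hydrogens are implicit in SMILES; fill each atom to its normal valence:
  5 × C: 2 H each → 10
  2 × C: 1 H each → 2
  2 × C: no H
  1 × N: no H
  1 × N (charge +1): no H
  1 × O: no H
  1 × O (charge -1): no H
  Total hydrogens = 12.

12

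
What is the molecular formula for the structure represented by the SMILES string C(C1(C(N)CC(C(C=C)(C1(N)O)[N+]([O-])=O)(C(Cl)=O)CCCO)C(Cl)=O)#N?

C14H18Cl2N4O6

Heavy atoms from the SMILES: 14 C, 2 Cl, 4 N, 6 O.
Implicit hydrogens by atom environment:
  7 × C: no H
  5 × C: 2 H each → 10
  3 × O: no H
  2 × C: 1 H each → 2
  2 × Cl: no H
  2 × N: 2 H each → 4
  2 × O: 1 H each → 2
  1 × N: no H
  1 × N (charge +1): no H
  1 × O (charge -1): no H
  Total hydrogens = 18.
Molecular formula: C14H18Cl2N4O6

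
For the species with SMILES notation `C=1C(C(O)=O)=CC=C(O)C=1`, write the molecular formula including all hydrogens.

C7H6O3

Heavy atoms from the SMILES: 7 C, 3 O.
Implicit hydrogens by atom environment:
  4 × C (aromatic): 1 H each → 4
  2 × C (aromatic): no H
  2 × O: 1 H each → 2
  1 × C: no H
  1 × O: no H
  Total hydrogens = 6.
Molecular formula: C7H6O3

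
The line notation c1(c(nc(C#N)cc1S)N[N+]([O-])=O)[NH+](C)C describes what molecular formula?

C8H10N5O2S+

Heavy atoms from the SMILES: 8 C, 5 N, 2 O, 1 S.
Implicit hydrogens by atom environment:
  4 × C (aromatic): no H
  2 × C: 3 H each → 6
  1 × C (aromatic): 1 H
  1 × C: no H
  1 × N: 1 H
  1 × N (charge +1): 1 H
  1 × N (aromatic): no H
  1 × N (charge +1): no H
  1 × N: no H
  1 × O: no H
  1 × O (charge -1): no H
  1 × S: 1 H
  Total hydrogens = 10.
Net charge +1.
Molecular formula: C8H10N5O2S+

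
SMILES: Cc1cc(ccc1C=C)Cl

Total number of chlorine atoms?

1

The symbol for chlorine appears 1 time in the SMILES.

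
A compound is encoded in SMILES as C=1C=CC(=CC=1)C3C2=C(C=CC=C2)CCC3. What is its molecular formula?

Heavy atoms from the SMILES: 16 C.
Implicit hydrogens by atom environment:
  9 × C (aromatic): 1 H each → 9
  3 × C: 2 H each → 6
  3 × C (aromatic): no H
  1 × C: 1 H
  Total hydrogens = 16.
Molecular formula: C16H16

C16H16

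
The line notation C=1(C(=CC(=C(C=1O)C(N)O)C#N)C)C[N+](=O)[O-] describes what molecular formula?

Heavy atoms from the SMILES: 10 C, 3 N, 4 O.
Implicit hydrogens by atom environment:
  5 × C (aromatic): no H
  2 × O: 1 H each → 2
  1 × C: 3 H
  1 × C: 2 H
  1 × C (aromatic): 1 H
  1 × C: 1 H
  1 × C: no H
  1 × N: 2 H
  1 × N: no H
  1 × N (charge +1): no H
  1 × O: no H
  1 × O (charge -1): no H
  Total hydrogens = 11.
Molecular formula: C10H11N3O4

C10H11N3O4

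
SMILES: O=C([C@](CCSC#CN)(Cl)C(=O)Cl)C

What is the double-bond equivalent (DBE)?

4

Molecular formula from the SMILES: C8H9Cl2NO2S.
DoU = (2C + 2 + N − H − X)/2 = (2·8 + 2 + 1 − 9 − 2)/2 = 8/2 = 4.
(Structurally: 0 ring(s) + 4 π bond(s) = 4.)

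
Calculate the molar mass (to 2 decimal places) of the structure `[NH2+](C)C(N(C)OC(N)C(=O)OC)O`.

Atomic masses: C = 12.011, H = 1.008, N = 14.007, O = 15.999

194.21

Molecular formula: C6H16N3O4+.
M = 6×12.011 + 16×1.008 + 3×14.007 + 4×15.999 = 194.21 g/mol.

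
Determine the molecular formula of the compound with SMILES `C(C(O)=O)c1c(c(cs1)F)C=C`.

C8H7FO2S

Heavy atoms from the SMILES: 8 C, 1 F, 2 O, 1 S.
Implicit hydrogens by atom environment:
  3 × C (aromatic): no H
  2 × C: 2 H each → 4
  1 × C (aromatic): 1 H
  1 × C: 1 H
  1 × C: no H
  1 × F: no H
  1 × O: 1 H
  1 × O: no H
  1 × S (aromatic): no H
  Total hydrogens = 7.
Molecular formula: C8H7FO2S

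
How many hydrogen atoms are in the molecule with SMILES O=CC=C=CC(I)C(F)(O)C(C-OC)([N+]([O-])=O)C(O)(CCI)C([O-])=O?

15

Hydrogens are implicit in SMILES; fill each atom to its normal valence:
  5 × C: no H
  4 × C: 1 H each → 4
  4 × O: no H
  3 × C: 2 H each → 6
  2 × I: no H
  2 × O: 1 H each → 2
  2 × O (charge -1): no H
  1 × C: 3 H
  1 × F: no H
  1 × N (charge +1): no H
  Total hydrogens = 15.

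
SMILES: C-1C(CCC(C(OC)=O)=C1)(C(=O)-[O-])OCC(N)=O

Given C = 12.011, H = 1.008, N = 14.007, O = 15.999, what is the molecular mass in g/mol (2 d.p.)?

256.23

Molecular formula: C11H14NO6-.
M = 11×12.011 + 14×1.008 + 1×14.007 + 6×15.999 = 256.23 g/mol.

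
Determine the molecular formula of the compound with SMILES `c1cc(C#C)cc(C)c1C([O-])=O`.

C10H7O2-

Heavy atoms from the SMILES: 10 C, 2 O.
Implicit hydrogens by atom environment:
  3 × C (aromatic): 1 H each → 3
  3 × C (aromatic): no H
  2 × C: no H
  1 × C: 3 H
  1 × C: 1 H
  1 × O: no H
  1 × O (charge -1): no H
  Total hydrogens = 7.
Net charge -1.
Molecular formula: C10H7O2-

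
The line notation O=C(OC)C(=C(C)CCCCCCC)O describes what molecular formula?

Heavy atoms from the SMILES: 12 C, 3 O.
Implicit hydrogens by atom environment:
  6 × C: 2 H each → 12
  3 × C: 3 H each → 9
  3 × C: no H
  2 × O: no H
  1 × O: 1 H
  Total hydrogens = 22.
Molecular formula: C12H22O3

C12H22O3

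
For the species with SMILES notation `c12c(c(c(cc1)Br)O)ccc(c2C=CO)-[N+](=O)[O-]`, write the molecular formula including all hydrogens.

C12H8BrNO4

Heavy atoms from the SMILES: 1 Br, 12 C, 1 N, 4 O.
Implicit hydrogens by atom environment:
  6 × C (aromatic): no H
  4 × C (aromatic): 1 H each → 4
  2 × C: 1 H each → 2
  2 × O: 1 H each → 2
  1 × Br: no H
  1 × N (charge +1): no H
  1 × O: no H
  1 × O (charge -1): no H
  Total hydrogens = 8.
Molecular formula: C12H8BrNO4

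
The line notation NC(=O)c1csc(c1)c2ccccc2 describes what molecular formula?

C11H9NOS

Heavy atoms from the SMILES: 11 C, 1 N, 1 O, 1 S.
Implicit hydrogens by atom environment:
  7 × C (aromatic): 1 H each → 7
  3 × C (aromatic): no H
  1 × C: no H
  1 × N: 2 H
  1 × O: no H
  1 × S (aromatic): no H
  Total hydrogens = 9.
Molecular formula: C11H9NOS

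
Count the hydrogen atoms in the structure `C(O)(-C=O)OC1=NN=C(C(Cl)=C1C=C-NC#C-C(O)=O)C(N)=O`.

Hydrogens are implicit in SMILES; fill each atom to its normal valence:
  4 × C: 1 H each → 4
  4 × C (aromatic): no H
  4 × C: no H
  4 × O: no H
  2 × N (aromatic): no H
  2 × O: 1 H each → 2
  1 × Cl: no H
  1 × N: 2 H
  1 × N: 1 H
  Total hydrogens = 9.

9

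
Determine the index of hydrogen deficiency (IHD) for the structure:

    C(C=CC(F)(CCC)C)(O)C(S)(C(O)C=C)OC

2

Molecular formula from the SMILES: C13H23FO3S.
DoU = (2C + 2 + N − H − X)/2 = (2·13 + 2 + 0 − 23 − 1)/2 = 4/2 = 2.
(Structurally: 0 ring(s) + 2 π bond(s) = 2.)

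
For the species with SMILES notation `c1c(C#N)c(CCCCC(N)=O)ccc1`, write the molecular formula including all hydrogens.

C12H14N2O

Heavy atoms from the SMILES: 12 C, 2 N, 1 O.
Implicit hydrogens by atom environment:
  4 × C: 2 H each → 8
  4 × C (aromatic): 1 H each → 4
  2 × C (aromatic): no H
  2 × C: no H
  1 × N: 2 H
  1 × N: no H
  1 × O: no H
  Total hydrogens = 14.
Molecular formula: C12H14N2O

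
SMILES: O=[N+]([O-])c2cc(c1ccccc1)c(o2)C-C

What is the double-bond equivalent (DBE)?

8

Molecular formula from the SMILES: C12H11NO3.
DoU = (2C + 2 + N − H − X)/2 = (2·12 + 2 + 1 − 11 − 0)/2 = 16/2 = 8.
(Structurally: 2 ring(s) + 6 π bond(s) = 8.)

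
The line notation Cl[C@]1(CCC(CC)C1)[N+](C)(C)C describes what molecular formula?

Heavy atoms from the SMILES: 10 C, 1 Cl, 1 N.
Implicit hydrogens by atom environment:
  4 × C: 3 H each → 12
  4 × C: 2 H each → 8
  1 × C: 1 H
  1 × C: no H
  1 × Cl: no H
  1 × N (charge +1): no H
  Total hydrogens = 21.
Net charge +1.
Molecular formula: C10H21ClN+

C10H21ClN+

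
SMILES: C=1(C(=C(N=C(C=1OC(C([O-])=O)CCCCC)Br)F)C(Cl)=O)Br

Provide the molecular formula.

C13H12Br2ClFNO4-

Heavy atoms from the SMILES: 2 Br, 13 C, 1 Cl, 1 F, 1 N, 4 O.
Implicit hydrogens by atom environment:
  5 × C (aromatic): no H
  4 × C: 2 H each → 8
  3 × O: no H
  2 × Br: no H
  2 × C: no H
  1 × C: 3 H
  1 × C: 1 H
  1 × Cl: no H
  1 × F: no H
  1 × N (aromatic): no H
  1 × O (charge -1): no H
  Total hydrogens = 12.
Net charge -1.
Molecular formula: C13H12Br2ClFNO4-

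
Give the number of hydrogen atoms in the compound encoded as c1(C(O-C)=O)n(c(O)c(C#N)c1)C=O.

Hydrogens are implicit in SMILES; fill each atom to its normal valence:
  3 × C (aromatic): no H
  3 × O: no H
  2 × C: no H
  1 × C: 3 H
  1 × C (aromatic): 1 H
  1 × C: 1 H
  1 × N (aromatic): no H
  1 × N: no H
  1 × O: 1 H
  Total hydrogens = 6.

6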